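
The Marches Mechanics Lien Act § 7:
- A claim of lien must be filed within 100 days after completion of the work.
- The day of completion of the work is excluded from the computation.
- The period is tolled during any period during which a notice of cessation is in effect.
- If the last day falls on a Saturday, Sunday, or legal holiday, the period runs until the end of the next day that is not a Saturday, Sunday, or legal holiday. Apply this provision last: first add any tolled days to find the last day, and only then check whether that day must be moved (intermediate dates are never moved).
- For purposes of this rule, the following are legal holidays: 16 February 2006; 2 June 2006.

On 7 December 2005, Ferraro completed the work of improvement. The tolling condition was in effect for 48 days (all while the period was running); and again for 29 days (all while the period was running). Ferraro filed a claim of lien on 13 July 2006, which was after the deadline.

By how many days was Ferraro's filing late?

38 days

100 days after 7 December 2005 is March 17, 2006.
Tolling adds 48 days: March 17, 2006 + 48 days = May 4, 2006.
Tolling adds 29 days: May 4, 2006 + 29 days = June 2, 2006.
June 2, 2006 is a listed holiday; June 3, 2006 is Saturday; June 4, 2006 is Sunday. The next qualifying day is June 5, 2006.
The deadline is June 5, 2006; from June 5, 2006 to July 13, 2006 is 38 days.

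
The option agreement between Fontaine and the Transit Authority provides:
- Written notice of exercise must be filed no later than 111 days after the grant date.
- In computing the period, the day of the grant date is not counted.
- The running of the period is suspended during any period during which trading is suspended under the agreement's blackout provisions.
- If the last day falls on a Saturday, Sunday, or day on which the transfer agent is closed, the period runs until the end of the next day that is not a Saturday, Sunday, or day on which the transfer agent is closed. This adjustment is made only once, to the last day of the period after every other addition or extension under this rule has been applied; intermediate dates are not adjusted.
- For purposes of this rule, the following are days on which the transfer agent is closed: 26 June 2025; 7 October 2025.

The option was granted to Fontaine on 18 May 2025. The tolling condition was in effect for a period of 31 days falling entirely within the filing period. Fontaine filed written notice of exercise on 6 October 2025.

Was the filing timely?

111 days after 18 May 2025 is September 6, 2025.
Tolling adds 31 days: September 6, 2025 + 31 days = October 7, 2025.
October 7, 2025 is a listed holiday. The next qualifying day is October 8, 2025.
The deadline is October 8, 2025; the filing on October 6, 2025 is on or before that date.

Yes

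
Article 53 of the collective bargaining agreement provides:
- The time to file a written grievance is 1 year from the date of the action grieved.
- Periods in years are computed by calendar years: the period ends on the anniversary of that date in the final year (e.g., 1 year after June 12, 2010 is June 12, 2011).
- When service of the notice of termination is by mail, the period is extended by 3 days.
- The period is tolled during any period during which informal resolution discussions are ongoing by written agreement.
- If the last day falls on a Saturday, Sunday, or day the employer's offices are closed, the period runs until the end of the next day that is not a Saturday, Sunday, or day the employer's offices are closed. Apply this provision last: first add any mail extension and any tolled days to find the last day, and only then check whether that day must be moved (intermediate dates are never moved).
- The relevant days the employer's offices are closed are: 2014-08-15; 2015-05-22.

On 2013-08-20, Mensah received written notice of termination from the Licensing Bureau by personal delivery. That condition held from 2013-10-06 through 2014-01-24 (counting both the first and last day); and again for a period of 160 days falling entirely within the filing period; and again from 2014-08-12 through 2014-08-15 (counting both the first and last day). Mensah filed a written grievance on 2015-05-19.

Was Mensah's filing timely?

1 year after 2013-08-20 is August 20, 2014.
Service was not by mail, so no mail extension applies.
From October 6, 2013 through January 24, 2014 inclusive is 111 days; tolling adds 111 days: August 20, 2014 + 111 days = December 9, 2014.
Tolling adds 160 days: December 9, 2014 + 160 days = May 18, 2015.
From August 12, 2014 through August 15, 2014 inclusive is 4 days; tolling adds 4 days: May 18, 2015 + 4 days = May 22, 2015.
May 22, 2015 is a listed holiday; May 23, 2015 is Saturday; May 24, 2015 is Sunday. The next qualifying day is May 25, 2015.
The deadline is May 25, 2015; the filing on May 19, 2015 is on or before that date.

Yes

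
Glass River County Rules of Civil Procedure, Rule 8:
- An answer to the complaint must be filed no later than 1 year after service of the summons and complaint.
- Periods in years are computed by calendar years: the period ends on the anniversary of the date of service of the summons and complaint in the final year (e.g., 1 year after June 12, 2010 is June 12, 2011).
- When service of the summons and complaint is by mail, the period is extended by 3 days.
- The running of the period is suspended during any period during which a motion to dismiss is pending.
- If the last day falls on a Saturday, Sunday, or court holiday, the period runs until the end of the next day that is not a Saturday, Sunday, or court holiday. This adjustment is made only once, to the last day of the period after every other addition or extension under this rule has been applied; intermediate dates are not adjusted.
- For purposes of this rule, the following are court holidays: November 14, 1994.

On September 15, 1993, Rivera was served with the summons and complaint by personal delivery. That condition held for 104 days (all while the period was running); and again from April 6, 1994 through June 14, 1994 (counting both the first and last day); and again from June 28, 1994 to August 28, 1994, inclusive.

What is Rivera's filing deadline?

May 9, 1995

1 year after September 15, 1993 is September 15, 1994.
Service was not by mail, so no mail extension applies.
Tolling adds 104 days: September 15, 1994 + 104 days = December 28, 1994.
From April 6, 1994 through June 14, 1994 inclusive is 70 days; tolling adds 70 days: December 28, 1994 + 70 days = March 8, 1995.
From June 28, 1994 through August 28, 1994 inclusive is 62 days; tolling adds 62 days: March 8, 1995 + 62 days = May 9, 1995.
May 9, 1995 is a Tuesday and not a court holiday, so no extension applies.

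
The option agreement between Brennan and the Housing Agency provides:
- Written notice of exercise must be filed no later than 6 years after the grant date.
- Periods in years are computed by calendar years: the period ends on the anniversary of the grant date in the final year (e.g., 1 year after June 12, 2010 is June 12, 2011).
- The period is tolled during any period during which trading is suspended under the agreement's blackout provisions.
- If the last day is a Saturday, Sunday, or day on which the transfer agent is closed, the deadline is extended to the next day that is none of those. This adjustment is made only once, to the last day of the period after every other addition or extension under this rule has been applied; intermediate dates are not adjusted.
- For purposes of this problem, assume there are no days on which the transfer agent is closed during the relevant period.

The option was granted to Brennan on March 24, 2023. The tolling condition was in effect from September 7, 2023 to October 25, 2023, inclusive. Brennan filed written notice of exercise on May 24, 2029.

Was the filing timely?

6 years after March 24, 2023 is March 24, 2029.
From September 7, 2023 through October 25, 2023 inclusive is 49 days; tolling adds 49 days: March 24, 2029 + 49 days = May 12, 2029.
May 12, 2029 is Saturday; May 13, 2029 is Sunday. The next qualifying day is May 14, 2029.
The deadline is May 14, 2029; the filing on May 24, 2029 is after that date.

No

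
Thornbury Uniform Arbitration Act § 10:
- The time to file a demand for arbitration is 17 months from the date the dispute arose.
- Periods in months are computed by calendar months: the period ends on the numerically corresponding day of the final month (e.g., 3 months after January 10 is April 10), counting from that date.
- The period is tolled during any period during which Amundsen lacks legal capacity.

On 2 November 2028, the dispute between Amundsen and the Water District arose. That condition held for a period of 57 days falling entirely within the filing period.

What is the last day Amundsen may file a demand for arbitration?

17 months after 2 November 2028 is April 2, 2030.
Tolling adds 57 days: April 2, 2030 + 57 days = May 29, 2030.

May 29, 2030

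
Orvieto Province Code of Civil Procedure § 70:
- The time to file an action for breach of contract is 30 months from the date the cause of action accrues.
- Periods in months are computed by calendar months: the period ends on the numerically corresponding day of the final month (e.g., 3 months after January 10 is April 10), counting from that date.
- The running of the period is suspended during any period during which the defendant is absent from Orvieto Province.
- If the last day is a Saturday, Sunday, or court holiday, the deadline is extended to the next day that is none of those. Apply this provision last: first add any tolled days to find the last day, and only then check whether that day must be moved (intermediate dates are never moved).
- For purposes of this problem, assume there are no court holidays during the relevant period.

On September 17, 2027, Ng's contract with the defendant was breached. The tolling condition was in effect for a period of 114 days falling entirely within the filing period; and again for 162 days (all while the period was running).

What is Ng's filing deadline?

December 18, 2030

30 months after September 17, 2027 is March 17, 2030.
Tolling adds 114 days: March 17, 2030 + 114 days = July 9, 2030.
Tolling adds 162 days: July 9, 2030 + 162 days = December 18, 2030.
December 18, 2030 is a Wednesday and not a court holiday, so no extension applies.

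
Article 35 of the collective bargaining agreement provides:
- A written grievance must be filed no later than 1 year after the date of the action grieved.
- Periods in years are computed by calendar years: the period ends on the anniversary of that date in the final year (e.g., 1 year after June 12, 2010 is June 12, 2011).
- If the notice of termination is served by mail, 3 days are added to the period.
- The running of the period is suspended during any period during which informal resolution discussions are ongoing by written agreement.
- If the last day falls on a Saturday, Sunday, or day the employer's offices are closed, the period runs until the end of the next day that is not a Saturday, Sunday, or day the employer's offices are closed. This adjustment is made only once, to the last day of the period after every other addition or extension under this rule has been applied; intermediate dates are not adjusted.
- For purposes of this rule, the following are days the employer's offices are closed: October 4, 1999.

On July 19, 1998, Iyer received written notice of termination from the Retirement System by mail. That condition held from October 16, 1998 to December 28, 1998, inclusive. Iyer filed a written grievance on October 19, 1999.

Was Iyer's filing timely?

No

1 year after July 19, 1998 is July 19, 1999.
Service was by mail, adding 3 days: July 19, 1999 + 3 days = July 22, 1999.
From October 16, 1998 through December 28, 1998 inclusive is 74 days; tolling adds 74 days: July 22, 1999 + 74 days = October 4, 1999.
October 4, 1999 is a listed holiday. The next qualifying day is October 5, 1999.
The deadline is October 5, 1999; the filing on October 19, 1999 is after that date.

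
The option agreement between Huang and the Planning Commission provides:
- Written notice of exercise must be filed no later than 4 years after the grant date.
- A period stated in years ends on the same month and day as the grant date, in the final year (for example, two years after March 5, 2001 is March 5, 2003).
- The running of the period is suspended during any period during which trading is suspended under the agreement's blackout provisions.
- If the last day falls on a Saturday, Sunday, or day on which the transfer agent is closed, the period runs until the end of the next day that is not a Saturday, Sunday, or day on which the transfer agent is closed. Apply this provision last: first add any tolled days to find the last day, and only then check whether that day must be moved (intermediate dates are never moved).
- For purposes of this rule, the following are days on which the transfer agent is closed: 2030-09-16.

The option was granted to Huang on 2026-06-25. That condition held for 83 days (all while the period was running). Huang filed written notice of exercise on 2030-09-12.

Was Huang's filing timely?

Yes

4 years after 2026-06-25 is June 25, 2030.
Tolling adds 83 days: June 25, 2030 + 83 days = September 16, 2030.
September 16, 2030 is a listed holiday. The next qualifying day is September 17, 2030.
The deadline is September 17, 2030; the filing on September 12, 2030 is on or before that date.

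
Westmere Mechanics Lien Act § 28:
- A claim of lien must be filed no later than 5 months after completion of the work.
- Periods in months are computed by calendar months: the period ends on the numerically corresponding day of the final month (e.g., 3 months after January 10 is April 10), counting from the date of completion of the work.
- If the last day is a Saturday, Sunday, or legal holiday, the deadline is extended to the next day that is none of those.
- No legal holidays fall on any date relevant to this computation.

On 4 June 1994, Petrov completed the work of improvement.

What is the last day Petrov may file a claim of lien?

5 months after 4 June 1994 is November 4, 1994.
November 4, 1994 is a Friday and not a legal holiday, so no extension applies.

November 4, 1994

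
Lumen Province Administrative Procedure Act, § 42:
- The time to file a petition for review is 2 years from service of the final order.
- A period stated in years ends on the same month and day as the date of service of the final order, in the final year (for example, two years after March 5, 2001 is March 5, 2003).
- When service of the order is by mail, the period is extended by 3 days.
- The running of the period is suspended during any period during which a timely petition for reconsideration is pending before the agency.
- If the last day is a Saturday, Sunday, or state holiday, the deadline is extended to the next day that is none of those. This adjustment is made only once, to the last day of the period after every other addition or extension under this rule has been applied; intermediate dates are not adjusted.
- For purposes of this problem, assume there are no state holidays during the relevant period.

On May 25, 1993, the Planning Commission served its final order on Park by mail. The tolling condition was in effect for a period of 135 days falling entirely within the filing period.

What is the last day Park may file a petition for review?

October 10, 1995

2 years after May 25, 1993 is May 25, 1995.
Service was by mail, adding 3 days: May 25, 1995 + 3 days = May 28, 1995.
Tolling adds 135 days: May 28, 1995 + 135 days = October 10, 1995.
October 10, 1995 is a Tuesday and not a state holiday, so no extension applies.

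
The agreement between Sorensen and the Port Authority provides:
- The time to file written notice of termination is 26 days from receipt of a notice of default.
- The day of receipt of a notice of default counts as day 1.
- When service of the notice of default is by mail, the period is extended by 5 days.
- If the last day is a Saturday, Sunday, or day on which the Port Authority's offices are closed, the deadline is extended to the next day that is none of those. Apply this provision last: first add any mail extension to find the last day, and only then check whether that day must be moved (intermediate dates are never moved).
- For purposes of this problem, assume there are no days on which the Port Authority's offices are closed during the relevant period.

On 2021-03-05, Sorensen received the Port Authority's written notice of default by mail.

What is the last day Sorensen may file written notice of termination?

April 5, 2021

Counting 2021-03-05 as day 1, day 26 is March 30, 2021.
Service was by mail, adding 5 days: March 30, 2021 + 5 days = April 4, 2021.
April 4, 2021 is Sunday. The next qualifying day is April 5, 2021.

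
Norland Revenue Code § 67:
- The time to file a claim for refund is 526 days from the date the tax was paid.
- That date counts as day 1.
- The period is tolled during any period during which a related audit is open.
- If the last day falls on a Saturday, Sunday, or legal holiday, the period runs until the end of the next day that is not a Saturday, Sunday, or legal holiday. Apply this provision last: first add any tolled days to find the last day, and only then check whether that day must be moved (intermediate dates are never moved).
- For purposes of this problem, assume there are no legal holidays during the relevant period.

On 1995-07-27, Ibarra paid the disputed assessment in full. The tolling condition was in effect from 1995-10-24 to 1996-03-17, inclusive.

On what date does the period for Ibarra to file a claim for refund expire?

Counting 1995-07-27 as day 1, day 526 is January 2, 1997.
From October 24, 1995 through March 17, 1996 inclusive is 146 days; tolling adds 146 days: January 2, 1997 + 146 days = May 28, 1997.
May 28, 1997 is a Wednesday and not a legal holiday, so no extension applies.

May 28, 1997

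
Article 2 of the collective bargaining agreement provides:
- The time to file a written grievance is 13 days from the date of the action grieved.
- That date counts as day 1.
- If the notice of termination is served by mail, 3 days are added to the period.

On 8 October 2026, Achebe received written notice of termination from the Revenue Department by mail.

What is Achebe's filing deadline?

October 23, 2026

Counting 8 October 2026 as day 1, day 13 is October 20, 2026.
Service was by mail, adding 3 days: October 20, 2026 + 3 days = October 23, 2026.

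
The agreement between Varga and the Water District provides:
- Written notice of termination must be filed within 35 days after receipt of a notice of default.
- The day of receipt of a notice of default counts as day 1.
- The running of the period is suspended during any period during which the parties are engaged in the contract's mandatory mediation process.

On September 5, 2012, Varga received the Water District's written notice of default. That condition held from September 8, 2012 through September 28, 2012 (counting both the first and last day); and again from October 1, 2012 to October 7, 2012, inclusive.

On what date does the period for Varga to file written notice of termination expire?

November 6, 2012

Counting September 5, 2012 as day 1, day 35 is October 9, 2012.
From September 8, 2012 through September 28, 2012 inclusive is 21 days; tolling adds 21 days: October 9, 2012 + 21 days = October 30, 2012.
From October 1, 2012 through October 7, 2012 inclusive is 7 days; tolling adds 7 days: October 30, 2012 + 7 days = November 6, 2012.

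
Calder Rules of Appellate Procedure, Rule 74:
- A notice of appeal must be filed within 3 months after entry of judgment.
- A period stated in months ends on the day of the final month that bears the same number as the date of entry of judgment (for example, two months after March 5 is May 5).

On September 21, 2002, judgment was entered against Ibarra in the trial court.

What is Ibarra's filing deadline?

3 months after September 21, 2002 is December 21, 2002.

December 21, 2002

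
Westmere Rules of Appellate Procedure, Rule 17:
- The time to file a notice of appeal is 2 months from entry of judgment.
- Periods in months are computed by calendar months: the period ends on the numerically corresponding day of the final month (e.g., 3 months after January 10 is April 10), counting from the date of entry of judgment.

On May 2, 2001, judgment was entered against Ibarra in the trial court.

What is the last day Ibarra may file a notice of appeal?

2 months after May 2, 2001 is July 2, 2001.

July 2, 2001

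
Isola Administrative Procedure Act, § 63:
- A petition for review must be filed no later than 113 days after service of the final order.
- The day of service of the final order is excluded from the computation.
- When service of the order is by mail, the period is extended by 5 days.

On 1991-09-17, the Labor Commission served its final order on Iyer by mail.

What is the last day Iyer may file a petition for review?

113 days after 1991-09-17 is January 8, 1992.
Service was by mail, adding 5 days: January 8, 1992 + 5 days = January 13, 1992.

January 13, 1992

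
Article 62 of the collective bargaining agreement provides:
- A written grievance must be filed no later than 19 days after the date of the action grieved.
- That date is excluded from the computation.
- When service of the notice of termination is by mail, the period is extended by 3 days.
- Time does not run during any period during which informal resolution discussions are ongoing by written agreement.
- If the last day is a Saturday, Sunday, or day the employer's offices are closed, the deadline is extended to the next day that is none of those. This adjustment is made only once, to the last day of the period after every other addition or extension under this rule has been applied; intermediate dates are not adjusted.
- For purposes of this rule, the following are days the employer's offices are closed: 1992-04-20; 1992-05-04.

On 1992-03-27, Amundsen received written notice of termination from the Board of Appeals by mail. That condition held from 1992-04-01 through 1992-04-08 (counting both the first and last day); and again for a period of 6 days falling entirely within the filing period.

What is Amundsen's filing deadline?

May 5, 1992

19 days after 1992-03-27 is April 15, 1992.
Service was by mail, adding 3 days: April 15, 1992 + 3 days = April 18, 1992.
From April 1, 1992 through April 8, 1992 inclusive is 8 days; tolling adds 8 days: April 18, 1992 + 8 days = April 26, 1992.
Tolling adds 6 days: April 26, 1992 + 6 days = May 2, 1992.
May 2, 1992 is Saturday; May 3, 1992 is Sunday; May 4, 1992 is a listed holiday. The next qualifying day is May 5, 1992.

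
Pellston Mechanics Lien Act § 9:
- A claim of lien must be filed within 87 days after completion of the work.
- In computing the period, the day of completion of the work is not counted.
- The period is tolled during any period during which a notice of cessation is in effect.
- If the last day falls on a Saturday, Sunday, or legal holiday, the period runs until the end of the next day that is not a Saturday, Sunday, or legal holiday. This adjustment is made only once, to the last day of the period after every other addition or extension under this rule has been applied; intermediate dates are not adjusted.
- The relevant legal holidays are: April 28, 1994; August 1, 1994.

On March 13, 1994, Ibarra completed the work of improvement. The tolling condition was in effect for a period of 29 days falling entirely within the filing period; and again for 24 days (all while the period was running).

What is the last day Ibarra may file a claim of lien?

87 days after March 13, 1994 is June 8, 1994.
Tolling adds 29 days: June 8, 1994 + 29 days = July 7, 1994.
Tolling adds 24 days: July 7, 1994 + 24 days = July 31, 1994.
July 31, 1994 is Sunday; August 1, 1994 is a listed holiday. The next qualifying day is August 2, 1994.

August 2, 1994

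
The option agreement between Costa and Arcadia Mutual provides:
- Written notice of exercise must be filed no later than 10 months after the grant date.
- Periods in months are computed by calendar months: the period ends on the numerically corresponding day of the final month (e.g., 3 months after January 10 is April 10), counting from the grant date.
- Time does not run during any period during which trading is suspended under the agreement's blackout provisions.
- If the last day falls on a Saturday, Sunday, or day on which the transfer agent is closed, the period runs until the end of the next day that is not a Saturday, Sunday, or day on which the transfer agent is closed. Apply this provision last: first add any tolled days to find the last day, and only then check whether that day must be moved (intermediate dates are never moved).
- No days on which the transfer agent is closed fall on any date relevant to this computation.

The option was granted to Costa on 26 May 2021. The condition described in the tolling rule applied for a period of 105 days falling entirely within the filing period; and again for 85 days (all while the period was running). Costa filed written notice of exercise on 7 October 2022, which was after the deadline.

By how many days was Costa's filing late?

10 months after 26 May 2021 is March 26, 2022.
Tolling adds 105 days: March 26, 2022 + 105 days = July 9, 2022.
Tolling adds 85 days: July 9, 2022 + 85 days = October 2, 2022.
October 2, 2022 is Sunday. The next qualifying day is October 3, 2022.
The deadline is October 3, 2022; from October 3, 2022 to October 7, 2022 is 4 days.

4 days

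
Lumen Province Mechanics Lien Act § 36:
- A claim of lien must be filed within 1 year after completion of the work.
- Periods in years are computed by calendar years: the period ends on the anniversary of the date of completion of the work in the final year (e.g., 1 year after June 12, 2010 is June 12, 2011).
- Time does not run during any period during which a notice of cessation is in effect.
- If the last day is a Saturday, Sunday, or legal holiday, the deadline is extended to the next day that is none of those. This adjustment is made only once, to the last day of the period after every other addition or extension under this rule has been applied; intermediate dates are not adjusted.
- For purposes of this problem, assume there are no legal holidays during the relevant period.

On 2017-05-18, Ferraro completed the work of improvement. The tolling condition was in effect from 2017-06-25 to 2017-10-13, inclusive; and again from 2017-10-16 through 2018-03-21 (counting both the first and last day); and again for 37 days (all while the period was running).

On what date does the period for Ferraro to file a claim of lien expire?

1 year after 2017-05-18 is May 18, 2018.
From June 25, 2017 through October 13, 2017 inclusive is 111 days; tolling adds 111 days: May 18, 2018 + 111 days = September 6, 2018.
From October 16, 2017 through March 21, 2018 inclusive is 157 days; tolling adds 157 days: September 6, 2018 + 157 days = February 10, 2019.
Tolling adds 37 days: February 10, 2019 + 37 days = March 19, 2019.
March 19, 2019 is a Tuesday and not a legal holiday, so no extension applies.

March 19, 2019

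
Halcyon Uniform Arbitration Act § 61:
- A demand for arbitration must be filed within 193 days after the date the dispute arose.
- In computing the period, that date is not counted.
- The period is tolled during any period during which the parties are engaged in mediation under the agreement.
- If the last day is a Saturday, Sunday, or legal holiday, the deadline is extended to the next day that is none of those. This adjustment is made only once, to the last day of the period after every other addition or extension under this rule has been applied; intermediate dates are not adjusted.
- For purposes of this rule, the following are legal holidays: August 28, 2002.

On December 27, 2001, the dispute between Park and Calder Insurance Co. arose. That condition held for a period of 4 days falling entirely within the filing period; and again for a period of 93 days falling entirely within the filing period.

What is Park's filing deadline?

October 14, 2002

193 days after December 27, 2001 is July 8, 2002.
Tolling adds 4 days: July 8, 2002 + 4 days = July 12, 2002.
Tolling adds 93 days: July 12, 2002 + 93 days = October 13, 2002.
October 13, 2002 is Sunday. The next qualifying day is October 14, 2002.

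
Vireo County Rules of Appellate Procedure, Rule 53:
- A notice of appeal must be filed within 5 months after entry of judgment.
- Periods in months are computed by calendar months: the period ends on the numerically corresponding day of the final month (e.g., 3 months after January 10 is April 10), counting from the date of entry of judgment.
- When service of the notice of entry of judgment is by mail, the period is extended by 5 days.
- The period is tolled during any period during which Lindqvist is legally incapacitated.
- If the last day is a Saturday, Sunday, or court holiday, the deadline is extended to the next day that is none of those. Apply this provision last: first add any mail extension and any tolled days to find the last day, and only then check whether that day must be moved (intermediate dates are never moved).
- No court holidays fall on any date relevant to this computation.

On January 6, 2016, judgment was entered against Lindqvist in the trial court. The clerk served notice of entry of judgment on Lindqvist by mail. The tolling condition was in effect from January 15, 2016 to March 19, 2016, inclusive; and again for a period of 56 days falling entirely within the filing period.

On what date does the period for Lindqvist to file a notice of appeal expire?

October 10, 2016

5 months after January 6, 2016 is June 6, 2016.
Service was by mail, adding 5 days: June 6, 2016 + 5 days = June 11, 2016.
From January 15, 2016 through March 19, 2016 inclusive is 65 days; tolling adds 65 days: June 11, 2016 + 65 days = August 15, 2016.
Tolling adds 56 days: August 15, 2016 + 56 days = October 10, 2016.
October 10, 2016 is a Monday and not a court holiday, so no extension applies.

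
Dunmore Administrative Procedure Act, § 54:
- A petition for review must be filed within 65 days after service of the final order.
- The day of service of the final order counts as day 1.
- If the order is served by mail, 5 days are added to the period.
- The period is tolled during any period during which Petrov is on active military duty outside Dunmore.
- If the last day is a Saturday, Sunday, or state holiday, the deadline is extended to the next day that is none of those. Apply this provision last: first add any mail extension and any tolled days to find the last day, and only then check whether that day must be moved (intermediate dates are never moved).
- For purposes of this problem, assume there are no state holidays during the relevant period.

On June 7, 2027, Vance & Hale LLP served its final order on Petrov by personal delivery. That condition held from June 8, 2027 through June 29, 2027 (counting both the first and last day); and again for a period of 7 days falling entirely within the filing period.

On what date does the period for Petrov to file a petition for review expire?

September 8, 2027

Counting June 7, 2027 as day 1, day 65 is August 10, 2027.
Service was not by mail, so no mail extension applies.
From June 8, 2027 through June 29, 2027 inclusive is 22 days; tolling adds 22 days: August 10, 2027 + 22 days = September 1, 2027.
Tolling adds 7 days: September 1, 2027 + 7 days = September 8, 2027.
September 8, 2027 is a Wednesday and not a state holiday, so no extension applies.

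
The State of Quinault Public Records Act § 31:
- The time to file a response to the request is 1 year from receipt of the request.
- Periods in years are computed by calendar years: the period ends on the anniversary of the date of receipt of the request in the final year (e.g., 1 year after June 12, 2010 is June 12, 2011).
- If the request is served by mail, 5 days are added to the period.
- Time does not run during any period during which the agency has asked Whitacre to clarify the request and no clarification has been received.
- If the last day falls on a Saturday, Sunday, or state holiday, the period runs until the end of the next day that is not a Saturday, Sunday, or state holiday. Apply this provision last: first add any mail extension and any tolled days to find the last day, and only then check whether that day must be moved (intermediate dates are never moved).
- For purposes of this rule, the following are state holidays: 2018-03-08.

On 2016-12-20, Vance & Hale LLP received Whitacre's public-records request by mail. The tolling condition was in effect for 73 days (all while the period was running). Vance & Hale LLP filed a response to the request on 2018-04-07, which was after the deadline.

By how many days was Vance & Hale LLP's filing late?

1 year after 2016-12-20 is December 20, 2017.
Service was by mail, adding 5 days: December 20, 2017 + 5 days = December 25, 2017.
Tolling adds 73 days: December 25, 2017 + 73 days = March 8, 2018.
March 8, 2018 is a listed holiday. The next qualifying day is March 9, 2018.
The deadline is March 9, 2018; from March 9, 2018 to April 7, 2018 is 29 days.

29 days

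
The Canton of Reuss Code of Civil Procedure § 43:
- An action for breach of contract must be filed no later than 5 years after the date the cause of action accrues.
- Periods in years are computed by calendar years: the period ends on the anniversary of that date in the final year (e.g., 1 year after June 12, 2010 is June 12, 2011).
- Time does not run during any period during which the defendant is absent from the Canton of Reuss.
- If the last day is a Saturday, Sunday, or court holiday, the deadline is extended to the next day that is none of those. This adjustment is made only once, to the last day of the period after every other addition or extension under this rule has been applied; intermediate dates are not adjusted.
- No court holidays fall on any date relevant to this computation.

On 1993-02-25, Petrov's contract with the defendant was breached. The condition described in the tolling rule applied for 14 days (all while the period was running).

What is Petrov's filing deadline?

March 11, 1998

5 years after 1993-02-25 is February 25, 1998.
Tolling adds 14 days: February 25, 1998 + 14 days = March 11, 1998.
March 11, 1998 is a Wednesday and not a court holiday, so no extension applies.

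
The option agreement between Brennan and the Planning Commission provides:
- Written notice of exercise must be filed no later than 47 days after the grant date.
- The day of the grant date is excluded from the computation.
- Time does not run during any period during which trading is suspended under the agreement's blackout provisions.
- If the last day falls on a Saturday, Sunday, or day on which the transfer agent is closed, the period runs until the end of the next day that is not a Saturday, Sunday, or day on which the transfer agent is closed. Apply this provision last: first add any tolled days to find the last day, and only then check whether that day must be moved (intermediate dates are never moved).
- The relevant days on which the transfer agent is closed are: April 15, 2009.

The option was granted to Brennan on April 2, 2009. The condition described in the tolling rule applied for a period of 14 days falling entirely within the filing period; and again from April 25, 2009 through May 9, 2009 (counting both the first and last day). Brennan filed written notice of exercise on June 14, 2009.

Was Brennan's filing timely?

Yes

47 days after April 2, 2009 is May 19, 2009.
Tolling adds 14 days: May 19, 2009 + 14 days = June 2, 2009.
From April 25, 2009 through May 9, 2009 inclusive is 15 days; tolling adds 15 days: June 2, 2009 + 15 days = June 17, 2009.
June 17, 2009 is a Wednesday and not a day on which the transfer agent is closed, so no extension applies.
The deadline is June 17, 2009; the filing on June 14, 2009 is on or before that date.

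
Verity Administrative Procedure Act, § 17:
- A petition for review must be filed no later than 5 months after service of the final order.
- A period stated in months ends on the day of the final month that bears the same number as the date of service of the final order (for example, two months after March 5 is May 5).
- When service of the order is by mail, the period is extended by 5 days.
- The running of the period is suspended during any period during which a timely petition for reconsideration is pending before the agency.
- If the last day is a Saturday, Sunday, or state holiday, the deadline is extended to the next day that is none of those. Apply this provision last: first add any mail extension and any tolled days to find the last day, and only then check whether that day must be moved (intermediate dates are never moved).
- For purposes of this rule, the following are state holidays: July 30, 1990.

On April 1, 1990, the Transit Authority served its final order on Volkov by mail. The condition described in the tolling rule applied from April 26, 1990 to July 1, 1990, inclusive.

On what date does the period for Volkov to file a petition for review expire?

5 months after April 1, 1990 is September 1, 1990.
Service was by mail, adding 5 days: September 1, 1990 + 5 days = September 6, 1990.
From April 26, 1990 through July 1, 1990 inclusive is 67 days; tolling adds 67 days: September 6, 1990 + 67 days = November 12, 1990.
November 12, 1990 is a Monday and not a state holiday, so no extension applies.

November 12, 1990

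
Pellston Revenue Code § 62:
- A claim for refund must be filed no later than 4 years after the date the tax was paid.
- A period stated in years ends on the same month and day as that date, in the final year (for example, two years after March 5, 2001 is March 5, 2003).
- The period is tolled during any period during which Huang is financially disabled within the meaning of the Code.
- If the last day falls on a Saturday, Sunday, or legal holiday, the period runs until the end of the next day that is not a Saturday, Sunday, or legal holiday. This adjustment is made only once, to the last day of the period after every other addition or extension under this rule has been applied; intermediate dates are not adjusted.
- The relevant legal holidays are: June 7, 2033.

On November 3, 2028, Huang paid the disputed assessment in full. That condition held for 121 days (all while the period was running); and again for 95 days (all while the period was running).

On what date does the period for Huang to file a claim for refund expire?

June 8, 2033

4 years after November 3, 2028 is November 3, 2032.
Tolling adds 121 days: November 3, 2032 + 121 days = March 4, 2033.
Tolling adds 95 days: March 4, 2033 + 95 days = June 7, 2033.
June 7, 2033 is a listed holiday. The next qualifying day is June 8, 2033.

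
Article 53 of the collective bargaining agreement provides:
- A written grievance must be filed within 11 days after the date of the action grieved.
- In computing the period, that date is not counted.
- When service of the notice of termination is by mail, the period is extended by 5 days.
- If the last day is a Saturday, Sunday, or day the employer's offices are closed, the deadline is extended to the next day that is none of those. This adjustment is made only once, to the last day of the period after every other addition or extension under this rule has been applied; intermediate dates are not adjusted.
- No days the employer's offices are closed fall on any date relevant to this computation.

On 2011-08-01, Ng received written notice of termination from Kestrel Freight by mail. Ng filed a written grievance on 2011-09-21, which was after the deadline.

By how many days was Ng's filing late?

11 days after 2011-08-01 is August 12, 2011.
Service was by mail, adding 5 days: August 12, 2011 + 5 days = August 17, 2011.
August 17, 2011 is a Wednesday and not a day the employer's offices are closed, so no extension applies.
The deadline is August 17, 2011; from August 17, 2011 to September 21, 2011 is 35 days.

35 days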